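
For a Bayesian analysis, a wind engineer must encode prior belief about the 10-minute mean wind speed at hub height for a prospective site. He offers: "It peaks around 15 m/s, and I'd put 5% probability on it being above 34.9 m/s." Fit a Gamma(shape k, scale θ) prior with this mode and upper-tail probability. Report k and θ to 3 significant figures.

k ≈ 4.84, θ ≈ 3.91

Gamma(k,θ) with k>1 has mode (k−1)θ, so θ = 15/(k−1).
Need P(X < 34.9) = 0.95 with θ tied to k this way. Start at k = 2, θ = 15: P(X<34.9) ≈ 0.675.
Too low — raise k to concentrate. Iterating converges to k ≈ 4.84.
Then θ = 15/(4.84−1) ≈ 3.91.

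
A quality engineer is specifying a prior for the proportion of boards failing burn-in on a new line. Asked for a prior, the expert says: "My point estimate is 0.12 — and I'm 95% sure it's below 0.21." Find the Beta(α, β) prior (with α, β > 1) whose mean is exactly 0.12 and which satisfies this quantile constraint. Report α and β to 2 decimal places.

α ≈ 5.12, β ≈ 37.52

With mean 0.12 fixed, write α = 0.12s, β = 0.88s where s = α+β.
Need P(θ < 0.21) = 0.95 under Beta(0.12s, 0.88s). Normal approximation: (q−m)/√(m(1−m)/s) ≈ z_{0.95} = 1.64, so s ≈ 0.12·0.88·(1.64)²/(0.21−0.12)² = 35.3.
At s = 35.3: P(θ<0.21) ≈ 0.935. Adjusting to match 0.95 gives s ≈ 42.63.
So α = 0.12·42.63 ≈ 5.12, β = 0.88·42.63 ≈ 37.52.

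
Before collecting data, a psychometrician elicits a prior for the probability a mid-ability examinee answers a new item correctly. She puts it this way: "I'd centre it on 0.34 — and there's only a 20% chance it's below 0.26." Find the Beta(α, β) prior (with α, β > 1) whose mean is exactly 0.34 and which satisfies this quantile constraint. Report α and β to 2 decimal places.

α ≈ 8.68, β ≈ 16.86

With mean 0.34 fixed, write α = 0.34s, β = 0.66s where s = α+β.
Need P(θ < 0.26) = 0.2 under Beta(0.34s, 0.66s). Normal approximation: (q−m)/√(m(1−m)/s) ≈ z_{0.2} = -0.842, so s ≈ 0.34·0.66·(-0.842)²/(0.26−0.34)² = 24.8.
At s = 24.8: P(θ<0.26) ≈ 0.204. Adjusting to match 0.2 gives s ≈ 25.54.
So α = 0.34·25.54 ≈ 8.68, β = 0.66·25.54 ≈ 16.86.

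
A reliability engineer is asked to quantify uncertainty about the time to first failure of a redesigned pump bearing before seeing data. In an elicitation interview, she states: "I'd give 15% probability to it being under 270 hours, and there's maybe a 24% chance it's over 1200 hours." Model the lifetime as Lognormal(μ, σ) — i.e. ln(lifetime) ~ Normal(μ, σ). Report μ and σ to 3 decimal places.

If T ~ Lognormal(μ,σ) then ln T ~ Normal(μ,σ), so the p-quantile of ln T is μ + z_p·σ.
ln(270) = 5.598 and ln(1200) = 7.09; z_{0.15} = -1.036, z_{0.76} = 0.7063.
σ = (7.09 − 5.598)/(0.7063 − (-1.036)) = 0.856.
μ = 5.598 − (-1.036)·0.856 = 6.486.

μ ≈ 6.486, σ ≈ 0.856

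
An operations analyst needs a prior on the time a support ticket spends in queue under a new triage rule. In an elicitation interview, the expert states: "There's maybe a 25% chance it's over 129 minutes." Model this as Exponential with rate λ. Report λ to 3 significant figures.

P(T > 129.0) = e^(−λ·129.0) = 0.25, so λ = −ln(0.25)/129.0 = 0.0107.

λ ≈ 0.0107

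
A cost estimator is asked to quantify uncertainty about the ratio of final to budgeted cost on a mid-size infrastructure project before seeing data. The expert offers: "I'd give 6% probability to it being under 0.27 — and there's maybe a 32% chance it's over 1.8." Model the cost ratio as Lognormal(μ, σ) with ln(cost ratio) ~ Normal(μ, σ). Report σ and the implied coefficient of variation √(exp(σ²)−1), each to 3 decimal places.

If T ~ Lognormal(μ,σ) then ln T ~ Normal(μ,σ), so the p-quantile of ln T is μ + z_p·σ.
ln(0.27) = -1.309 and ln(1.8) = 0.5878; z_{0.06} = -1.555, z_{0.68} = 0.4677.
σ = (0.5878 − -1.309)/(0.4677 − (-1.555)) = 0.938.
μ = -1.309 − (-1.555)·0.938 = 0.149.
CV = √(exp(σ²)−1) = √(exp(0.8799)−1) = 1.188.

σ ≈ 0.938, CV ≈ 1.188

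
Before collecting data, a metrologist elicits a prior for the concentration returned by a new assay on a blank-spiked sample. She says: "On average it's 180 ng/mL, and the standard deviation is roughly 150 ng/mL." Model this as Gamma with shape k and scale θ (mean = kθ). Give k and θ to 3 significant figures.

For Gamma(k, scale θ): mean = kθ, variance = kθ², so CV = 1/√k.
CV = SD/mean = 150/180 = 0.8333, hence k = 1/CV² = 1.44.
Then θ = mean/k = 180/1.44 = 125.

k ≈ 1.44, θ ≈ 125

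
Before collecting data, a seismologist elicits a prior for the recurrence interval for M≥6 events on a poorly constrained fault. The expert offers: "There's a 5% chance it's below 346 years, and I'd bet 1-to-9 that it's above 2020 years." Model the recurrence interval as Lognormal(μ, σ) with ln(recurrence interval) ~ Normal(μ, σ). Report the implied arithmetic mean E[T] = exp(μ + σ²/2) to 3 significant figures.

If T ~ Lognormal(μ,σ) then ln T ~ Normal(μ,σ), so the p-quantile of ln T is μ + z_p·σ.
ln(346) = 5.846 and ln(2020) = 7.611; z_{0.05} = -1.645, z_{0.9} = 1.282.
σ = (7.611 − 5.846)/(1.282 − (-1.645)) = 0.603.
μ = 5.846 − (-1.645)·0.603 = 6.838.
E[T] = exp(μ + σ²/2) = exp(6.838 + 0.1818) = 1120 years.

E[T] ≈ 1120 years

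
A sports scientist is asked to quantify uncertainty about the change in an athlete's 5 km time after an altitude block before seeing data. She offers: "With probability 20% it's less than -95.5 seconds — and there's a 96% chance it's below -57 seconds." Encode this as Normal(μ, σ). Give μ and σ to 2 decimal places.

The p-quantile of Normal(μ,σ) is μ + z_p·σ, with z_{0.2} = -0.8416 and z_{0.96} = 1.751.
Eliminate σ: μ = (z₂·x₁ − z₁·x₂)/(z₂ − z₁) = (1.751·-95.5 − (-0.8416)·-57)/2.592 = -83.00.
Then σ = (x₂ − x₁)/(z₂ − z₁) = (-57 − -95.5)/2.592 = 14.85.

μ = -83.00, σ = 14.85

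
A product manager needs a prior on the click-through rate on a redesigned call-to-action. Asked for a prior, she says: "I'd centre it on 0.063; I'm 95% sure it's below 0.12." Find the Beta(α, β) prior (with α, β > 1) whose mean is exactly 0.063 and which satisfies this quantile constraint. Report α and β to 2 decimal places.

α ≈ 3.93, β ≈ 58.39

With mean 0.063 fixed, write α = 0.063s, β = 0.937s where s = α+β.
Need P(θ < 0.12) = 0.95 under Beta(0.063s, 0.937s). Normal approximation: (q−m)/√(m(1−m)/s) ≈ z_{0.95} = 1.64, so s ≈ 0.063·0.937·(1.64)²/(0.12−0.063)² = 49.2.
At s = 49.2: P(θ<0.12) ≈ 0.932. Adjusting to match 0.95 gives s ≈ 62.32.
So α = 0.063·62.32 ≈ 3.93, β = 0.937·62.32 ≈ 58.39.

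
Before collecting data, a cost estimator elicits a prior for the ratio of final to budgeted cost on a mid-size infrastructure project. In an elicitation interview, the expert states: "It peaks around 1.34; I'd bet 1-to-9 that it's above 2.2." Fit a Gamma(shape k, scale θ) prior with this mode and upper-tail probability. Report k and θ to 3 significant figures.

Gamma(k,θ) with k>1 has mode (k−1)θ, so θ = 1.34/(k−1).
Need P(X < 2.2) = 0.9 with θ tied to k this way. Start at k = 2, θ = 1.34: P(X<2.2) ≈ 0.488.
Too low — raise k to concentrate. Iterating converges to k ≈ 8.67.
Then θ = 1.34/(8.67−1) ≈ 0.175.

k ≈ 8.67, θ ≈ 0.175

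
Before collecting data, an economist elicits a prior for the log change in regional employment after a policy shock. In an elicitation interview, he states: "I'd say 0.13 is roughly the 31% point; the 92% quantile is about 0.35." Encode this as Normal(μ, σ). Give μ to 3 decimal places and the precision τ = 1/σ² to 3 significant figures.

μ = 0.187, τ = 74.7

The p-quantile of Normal(μ,σ) is μ + z_p·σ, with z_{0.31} = -0.4959 and z_{0.92} = 1.405.
Eliminate σ: μ = (z₂·x₁ − z₁·x₂)/(z₂ − z₁) = (1.405·0.13 − (-0.4959)·0.35)/1.901 = 0.187.
Then σ = (x₂ − x₁)/(z₂ − z₁) = (0.35 − 0.13)/1.901 = 0.116.
Precision τ = 1/σ² = 1/0.1157² = 74.7.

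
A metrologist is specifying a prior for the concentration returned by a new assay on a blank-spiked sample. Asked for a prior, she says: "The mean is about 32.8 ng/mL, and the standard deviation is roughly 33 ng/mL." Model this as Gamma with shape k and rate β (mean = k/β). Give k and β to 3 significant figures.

For Gamma(k, rate β): mean = k/β, variance = k/β², so CV = 1/√k.
CV = SD/mean = 33/32.8 = 1.006, hence k = 1/CV² = 0.988.
Then β = k/mean = 0.988/32.8 = 0.0301.

k ≈ 0.988, β ≈ 0.0301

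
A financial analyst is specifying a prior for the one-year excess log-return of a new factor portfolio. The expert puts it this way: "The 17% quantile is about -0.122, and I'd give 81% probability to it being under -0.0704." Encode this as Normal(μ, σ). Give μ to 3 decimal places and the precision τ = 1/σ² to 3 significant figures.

μ = -0.095, τ = 1260

The p-quantile of Normal(μ,σ) is μ + z_p·σ, with z_{0.17} = -0.9542 and z_{0.81} = 0.8779.
Eliminate σ: μ = (z₂·x₁ − z₁·x₂)/(z₂ − z₁) = (0.8779·-0.122 − (-0.9542)·-0.0704)/1.832 = -0.095.
Then σ = (x₂ − x₁)/(z₂ − z₁) = (-0.0704 − -0.122)/1.832 = 0.028.
Precision τ = 1/σ² = 1/0.02816² = 1260.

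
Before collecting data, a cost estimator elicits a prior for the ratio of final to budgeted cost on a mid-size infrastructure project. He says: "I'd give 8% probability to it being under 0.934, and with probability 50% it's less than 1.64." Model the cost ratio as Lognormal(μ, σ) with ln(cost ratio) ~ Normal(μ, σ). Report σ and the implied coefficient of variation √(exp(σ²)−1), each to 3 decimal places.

If T ~ Lognormal(μ,σ) then ln T ~ Normal(μ,σ), so the p-quantile of ln T is μ + z_p·σ.
ln(0.934) = -0.06828 and ln(1.64) = 0.4947; z_{0.08} = -1.405, z_{0.5} = 0.
σ = (0.4947 − -0.06828)/(0 − (-1.405)) = 0.401.
μ = -0.06828 − (-1.405)·0.401 = 0.495.
CV = √(exp(σ²)−1) = √(exp(0.1605)−1) = 0.417.

σ ≈ 0.401, CV ≈ 0.417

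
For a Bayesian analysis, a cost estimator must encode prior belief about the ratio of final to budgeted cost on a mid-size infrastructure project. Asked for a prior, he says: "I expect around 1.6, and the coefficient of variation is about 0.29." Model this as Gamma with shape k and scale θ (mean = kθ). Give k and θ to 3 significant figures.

k ≈ 11.9, θ ≈ 0.135

For Gamma(k, scale θ): mean = kθ, variance = kθ², so CV = 1/√k.
CV = 0.29, hence k = 1/CV² = 11.9.
Then θ = mean/k = 1.6/11.9 = 0.135.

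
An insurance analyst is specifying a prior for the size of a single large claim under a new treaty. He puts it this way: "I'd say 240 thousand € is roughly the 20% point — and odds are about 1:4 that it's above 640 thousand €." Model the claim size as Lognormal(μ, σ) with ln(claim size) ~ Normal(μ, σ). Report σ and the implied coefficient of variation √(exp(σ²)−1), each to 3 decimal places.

σ ≈ 0.583, CV ≈ 0.636

If T ~ Lognormal(μ,σ) then ln T ~ Normal(μ,σ), so the p-quantile of ln T is μ + z_p·σ.
ln(240) = 5.481 and ln(640) = 6.461; z_{0.2} = -0.8416, z_{0.8} = 0.8416.
σ = (6.461 − 5.481)/(0.8416 − (-0.8416)) = 0.583.
μ = 5.481 − (-0.8416)·0.583 = 5.971.
CV = √(exp(σ²)−1) = √(exp(0.3395)−1) = 0.636.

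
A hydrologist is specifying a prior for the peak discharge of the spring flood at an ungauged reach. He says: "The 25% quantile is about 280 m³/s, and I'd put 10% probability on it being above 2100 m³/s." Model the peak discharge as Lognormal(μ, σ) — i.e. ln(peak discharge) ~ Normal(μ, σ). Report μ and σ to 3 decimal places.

μ ≈ 6.330, σ ≈ 1.030

If T ~ Lognormal(μ,σ) then ln T ~ Normal(μ,σ), so the p-quantile of ln T is μ + z_p·σ.
ln(280) = 5.635 and ln(2100) = 7.65; z_{0.25} = -0.6745, z_{0.9} = 1.282.
σ = (7.65 − 5.635)/(1.282 − (-0.6745)) = 1.030.
μ = 5.635 − (-0.6745)·1.030 = 6.330.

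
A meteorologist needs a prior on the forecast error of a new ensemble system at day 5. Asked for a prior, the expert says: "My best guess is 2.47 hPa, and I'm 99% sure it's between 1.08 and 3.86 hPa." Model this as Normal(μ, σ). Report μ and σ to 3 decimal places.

A symmetric 99% interval runs μ ± z·σ with z = 2.576.
Half-width = 1.39, so σ = 1.39/2.576 = 0.540.
μ is the stated best guess, 2.470.

μ = 2.470, σ = 0.540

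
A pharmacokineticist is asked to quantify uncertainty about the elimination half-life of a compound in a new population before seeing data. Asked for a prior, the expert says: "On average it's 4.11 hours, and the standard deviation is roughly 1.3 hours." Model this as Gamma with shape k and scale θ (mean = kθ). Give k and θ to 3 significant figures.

For Gamma(k, scale θ): mean = kθ, variance = kθ², so CV = 1/√k.
CV = SD/mean = 1.3/4.11 = 0.3163, hence k = 1/CV² = 10.
Then θ = mean/k = 4.11/10 = 0.411.

k ≈ 10, θ ≈ 0.411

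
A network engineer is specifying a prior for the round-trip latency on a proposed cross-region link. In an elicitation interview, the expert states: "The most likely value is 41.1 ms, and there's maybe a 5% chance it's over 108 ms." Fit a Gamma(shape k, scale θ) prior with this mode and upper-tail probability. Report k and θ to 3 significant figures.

Gamma(k,θ) with k>1 has mode (k−1)θ, so θ = 41.1/(k−1).
Need P(X < 108) = 0.95 with θ tied to k this way. Start at k = 2, θ = 41.1: P(X<108) ≈ 0.738.
Too low — raise k to concentrate. Iterating converges to k ≈ 3.89.
Then θ = 41.1/(3.89−1) ≈ 14.2.

k ≈ 3.89, θ ≈ 14.2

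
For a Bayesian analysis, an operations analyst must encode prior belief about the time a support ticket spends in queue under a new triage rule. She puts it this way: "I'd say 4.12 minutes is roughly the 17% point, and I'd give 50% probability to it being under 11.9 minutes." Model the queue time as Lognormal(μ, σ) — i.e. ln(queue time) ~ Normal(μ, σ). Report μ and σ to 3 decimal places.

μ ≈ 2.477, σ ≈ 1.112

If T ~ Lognormal(μ,σ) then ln T ~ Normal(μ,σ), so the p-quantile of ln T is μ + z_p·σ.
ln(4.12) = 1.416 and ln(11.9) = 2.477; z_{0.17} = -0.9542, z_{0.5} = 0.
σ = (2.477 − 1.416)/(0 − (-0.9542)) = 1.112.
μ = 1.416 − (-0.9542)·1.112 = 2.477.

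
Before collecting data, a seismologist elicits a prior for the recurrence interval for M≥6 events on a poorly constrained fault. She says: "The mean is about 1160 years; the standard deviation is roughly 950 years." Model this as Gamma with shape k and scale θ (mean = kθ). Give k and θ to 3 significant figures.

For Gamma(k, scale θ): mean = kθ, variance = kθ², so CV = 1/√k.
CV = SD/mean = 950/1160 = 0.819, hence k = 1/CV² = 1.49.
Then θ = mean/k = 1160/1.49 = 778.

k ≈ 1.49, θ ≈ 778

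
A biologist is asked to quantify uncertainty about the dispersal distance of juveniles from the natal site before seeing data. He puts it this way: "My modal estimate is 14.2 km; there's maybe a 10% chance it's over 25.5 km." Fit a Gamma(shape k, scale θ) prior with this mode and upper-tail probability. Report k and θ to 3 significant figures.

k ≈ 6.55, θ ≈ 2.56

Gamma(k,θ) with k>1 has mode (k−1)θ, so θ = 14.2/(k−1).
Need P(X < 25.5) = 0.9 with θ tied to k this way. Start at k = 2, θ = 14.2: P(X<25.5) ≈ 0.536.
Too low — raise k to concentrate. Iterating converges to k ≈ 6.55.
Then θ = 14.2/(6.55−1) ≈ 2.56.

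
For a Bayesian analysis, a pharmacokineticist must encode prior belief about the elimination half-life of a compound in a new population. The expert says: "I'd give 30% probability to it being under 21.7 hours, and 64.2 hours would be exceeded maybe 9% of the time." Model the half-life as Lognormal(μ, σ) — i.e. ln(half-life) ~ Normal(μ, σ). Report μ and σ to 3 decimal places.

If T ~ Lognormal(μ,σ) then ln T ~ Normal(μ,σ), so the p-quantile of ln T is μ + z_p·σ.
ln(21.7) = 3.077 and ln(64.2) = 4.162; z_{0.3} = -0.5244, z_{0.91} = 1.341.
σ = (4.162 − 3.077)/(1.341 − (-0.5244)) = 0.582.
μ = 3.077 − (-0.5244)·0.582 = 3.382.

μ ≈ 3.382, σ ≈ 0.582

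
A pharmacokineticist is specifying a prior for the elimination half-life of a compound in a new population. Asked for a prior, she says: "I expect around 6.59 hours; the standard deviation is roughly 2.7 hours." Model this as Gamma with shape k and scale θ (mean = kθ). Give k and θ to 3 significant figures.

For Gamma(k, scale θ): mean = kθ, variance = kθ², so CV = 1/√k.
CV = SD/mean = 2.7/6.59 = 0.4097, hence k = 1/CV² = 5.96.
Then θ = mean/k = 6.59/5.96 = 1.11.

k ≈ 5.96, θ ≈ 1.11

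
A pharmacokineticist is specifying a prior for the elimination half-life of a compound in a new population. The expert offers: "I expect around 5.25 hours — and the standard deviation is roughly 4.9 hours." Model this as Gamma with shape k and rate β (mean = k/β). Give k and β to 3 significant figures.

For Gamma(k, rate β): mean = k/β, variance = k/β², so CV = 1/√k.
CV = SD/mean = 4.9/5.25 = 0.9333, hence k = 1/CV² = 1.15.
Then β = k/mean = 1.15/5.25 = 0.219.

k ≈ 1.15, β ≈ 0.219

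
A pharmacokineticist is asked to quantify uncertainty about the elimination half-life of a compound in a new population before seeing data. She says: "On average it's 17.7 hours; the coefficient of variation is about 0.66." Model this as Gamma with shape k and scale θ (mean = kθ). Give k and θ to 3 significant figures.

For Gamma(k, scale θ): mean = kθ, variance = kθ², so CV = 1/√k.
CV = 0.66, hence k = 1/CV² = 2.3.
Then θ = mean/k = 17.7/2.3 = 7.71.

k ≈ 2.3, θ ≈ 7.71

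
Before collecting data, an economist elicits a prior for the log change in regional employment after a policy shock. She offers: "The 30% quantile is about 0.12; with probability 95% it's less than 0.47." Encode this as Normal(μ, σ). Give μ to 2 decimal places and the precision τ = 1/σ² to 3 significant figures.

μ = 0.20, τ = 38.4

The p-quantile of Normal(μ,σ) is μ + z_p·σ, with z_{0.3} = -0.5244 and z_{0.95} = 1.645.
Eliminate σ: μ = (z₂·x₁ − z₁·x₂)/(z₂ − z₁) = (1.645·0.12 − (-0.5244)·0.47)/2.169 = 0.20.
Then σ = (x₂ − x₁)/(z₂ − z₁) = (0.47 − 0.12)/2.169 = 0.16.
Precision τ = 1/σ² = 1/0.1613² = 38.4.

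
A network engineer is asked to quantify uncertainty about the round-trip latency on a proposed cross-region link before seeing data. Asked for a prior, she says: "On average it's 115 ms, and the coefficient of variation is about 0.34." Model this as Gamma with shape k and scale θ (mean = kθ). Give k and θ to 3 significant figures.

For Gamma(k, scale θ): mean = kθ, variance = kθ², so CV = 1/√k.
CV = 0.34, hence k = 1/CV² = 8.65.
Then θ = mean/k = 115/8.65 = 13.3.

k ≈ 8.65, θ ≈ 13.3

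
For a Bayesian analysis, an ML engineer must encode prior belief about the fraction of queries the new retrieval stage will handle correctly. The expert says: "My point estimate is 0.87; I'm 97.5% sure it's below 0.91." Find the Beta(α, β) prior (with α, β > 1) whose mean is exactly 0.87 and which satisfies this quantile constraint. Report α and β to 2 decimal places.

α ≈ 202.36, β ≈ 30.24

With mean 0.87 fixed, write α = 0.87s, β = 0.13s where s = α+β.
Need P(θ < 0.91) = 0.975 under Beta(0.87s, 0.13s). Normal approximation: (q−m)/√(m(1−m)/s) ≈ z_{0.975} = 1.96, so s ≈ 0.87·0.13·(1.96)²/(0.91−0.87)² = 271.5.
At s = 271.5: P(θ<0.91) ≈ 0.983. Adjusting to match 0.975 gives s ≈ 232.60.
So α = 0.87·232.60 ≈ 202.36, β = 0.13·232.60 ≈ 30.24.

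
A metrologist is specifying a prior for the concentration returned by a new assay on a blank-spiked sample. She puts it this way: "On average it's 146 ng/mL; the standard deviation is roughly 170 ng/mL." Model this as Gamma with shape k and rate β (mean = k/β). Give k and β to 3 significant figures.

k ≈ 0.738, β ≈ 0.00505

For Gamma(k, rate β): mean = k/β, variance = k/β², so CV = 1/√k.
CV = SD/mean = 170/146 = 1.164, hence k = 1/CV² = 0.738.
Then β = k/mean = 0.738/146 = 0.00505.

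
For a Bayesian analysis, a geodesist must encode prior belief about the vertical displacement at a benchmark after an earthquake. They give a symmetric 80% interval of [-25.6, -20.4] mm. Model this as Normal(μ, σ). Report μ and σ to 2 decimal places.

A symmetric 80% interval runs μ ± z·σ with z = 1.282.
Half-width = 2.6, so σ = 2.6/1.282 = 2.03.
μ is the interval midpoint, -23.00.

μ = -23.00, σ = 2.03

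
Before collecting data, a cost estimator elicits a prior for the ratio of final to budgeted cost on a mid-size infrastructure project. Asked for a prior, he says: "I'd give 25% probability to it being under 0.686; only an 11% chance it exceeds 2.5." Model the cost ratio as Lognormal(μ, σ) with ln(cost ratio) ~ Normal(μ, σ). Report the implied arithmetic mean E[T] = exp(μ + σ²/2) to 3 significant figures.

If T ~ Lognormal(μ,σ) then ln T ~ Normal(μ,σ), so the p-quantile of ln T is μ + z_p·σ.
ln(0.686) = -0.3769 and ln(2.5) = 0.9163; z_{0.25} = -0.6745, z_{0.89} = 1.227.
σ = (0.9163 − -0.3769)/(1.227 − (-0.6745)) = 0.680.
μ = -0.3769 − (-0.6745)·0.680 = 0.082.
E[T] = exp(μ + σ²/2) = exp(0.082 + 0.2314) = 1.37.

E[T] ≈ 1.37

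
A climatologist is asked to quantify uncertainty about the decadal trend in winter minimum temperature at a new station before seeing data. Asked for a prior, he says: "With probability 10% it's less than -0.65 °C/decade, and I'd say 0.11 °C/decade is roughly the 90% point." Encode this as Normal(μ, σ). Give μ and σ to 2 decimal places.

The p-quantile of Normal(μ,σ) is μ + z_p·σ, with z_{0.1} = -1.282 and z_{0.9} = 1.282.
Eliminate σ: μ = (z₂·x₁ − z₁·x₂)/(z₂ − z₁) = (1.282·-0.65 − (-1.282)·0.11)/2.563 = -0.27.
Then σ = (x₂ − x₁)/(z₂ − z₁) = (0.11 − -0.65)/2.563 = 0.30.

μ = -0.27, σ = 0.30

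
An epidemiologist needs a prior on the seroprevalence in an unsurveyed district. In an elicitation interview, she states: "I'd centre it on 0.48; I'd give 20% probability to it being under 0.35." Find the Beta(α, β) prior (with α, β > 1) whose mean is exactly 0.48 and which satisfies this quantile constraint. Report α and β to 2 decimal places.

α ≈ 5.11, β ≈ 5.53

With mean 0.48 fixed, write α = 0.48s, β = 0.52s where s = α+β.
Need P(θ < 0.35) = 0.2 under Beta(0.48s, 0.52s). Normal approximation: (q−m)/√(m(1−m)/s) ≈ z_{0.2} = -0.842, so s ≈ 0.48·0.52·(-0.842)²/(0.35−0.48)² = 10.5.
At s = 10.5: P(θ<0.35) ≈ 0.202. Adjusting to match 0.2 gives s ≈ 10.64.
So α = 0.48·10.64 ≈ 5.11, β = 0.52·10.64 ≈ 5.53.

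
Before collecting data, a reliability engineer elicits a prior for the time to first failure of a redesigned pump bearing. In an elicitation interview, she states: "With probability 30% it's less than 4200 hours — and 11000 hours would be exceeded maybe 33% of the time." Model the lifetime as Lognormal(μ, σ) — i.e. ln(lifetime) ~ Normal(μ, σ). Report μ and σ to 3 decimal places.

If T ~ Lognormal(μ,σ) then ln T ~ Normal(μ,σ), so the p-quantile of ln T is μ + z_p·σ.
ln(4200) = 8.343 and ln(11000) = 9.306; z_{0.3} = -0.5244, z_{0.67} = 0.4399.
σ = (9.306 − 8.343)/(0.4399 − (-0.5244)) = 0.998.
μ = 8.343 − (-0.5244)·0.998 = 8.866.

μ ≈ 8.866, σ ≈ 0.998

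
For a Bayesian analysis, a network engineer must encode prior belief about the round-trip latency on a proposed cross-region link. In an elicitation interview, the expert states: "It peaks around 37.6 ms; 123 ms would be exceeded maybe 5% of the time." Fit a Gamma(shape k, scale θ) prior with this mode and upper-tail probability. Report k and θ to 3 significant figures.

k ≈ 2.86, θ ≈ 20.2

Gamma(k,θ) with k>1 has mode (k−1)θ, so θ = 37.6/(k−1).
Need P(X < 123) = 0.95 with θ tied to k this way. Start at k = 2, θ = 37.6: P(X<123) ≈ 0.838.
Too low — raise k to concentrate. Iterating converges to k ≈ 2.86.
Then θ = 37.6/(2.86−1) ≈ 20.2.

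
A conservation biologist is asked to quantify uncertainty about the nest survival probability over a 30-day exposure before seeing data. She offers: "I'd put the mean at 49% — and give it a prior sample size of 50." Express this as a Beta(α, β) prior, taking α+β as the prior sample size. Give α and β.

Under the effective-sample-size interpretation, Beta(α, β) has prior mean α/(α+β) and prior sample size α+β.
So α+β = 50 and α/(α+β) = 0.49, giving α = 0.49·50 = 24.5 and β = 50 − 24.5 = 25.5.

α = 24.5, β = 25.5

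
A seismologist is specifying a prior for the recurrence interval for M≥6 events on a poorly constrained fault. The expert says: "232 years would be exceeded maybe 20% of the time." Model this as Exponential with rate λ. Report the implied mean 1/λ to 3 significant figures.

P(T > 232.0) = e^(−λ·232.0) = 0.2, so λ = −ln(0.2)/232.0 = 0.00694.
Mean = 1/λ = 144 years.

mean ≈ 144 years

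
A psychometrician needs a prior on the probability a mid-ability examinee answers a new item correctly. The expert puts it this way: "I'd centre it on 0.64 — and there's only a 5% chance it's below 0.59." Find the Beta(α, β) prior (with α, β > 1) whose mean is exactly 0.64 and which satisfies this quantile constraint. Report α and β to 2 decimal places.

With mean 0.64 fixed, write α = 0.64s, β = 0.36s where s = α+β.
Need P(θ < 0.59) = 0.05 under Beta(0.64s, 0.36s). Normal approximation: (q−m)/√(m(1−m)/s) ≈ z_{0.05} = -1.64, so s ≈ 0.64·0.36·(-1.64)²/(0.59−0.64)² = 249.3.
At s = 249.3: P(θ<0.59) ≈ 0.052. Adjusting to match 0.05 gives s ≈ 254.77.
So α = 0.64·254.77 ≈ 163.05, β = 0.36·254.77 ≈ 91.72.

α ≈ 163.05, β ≈ 91.72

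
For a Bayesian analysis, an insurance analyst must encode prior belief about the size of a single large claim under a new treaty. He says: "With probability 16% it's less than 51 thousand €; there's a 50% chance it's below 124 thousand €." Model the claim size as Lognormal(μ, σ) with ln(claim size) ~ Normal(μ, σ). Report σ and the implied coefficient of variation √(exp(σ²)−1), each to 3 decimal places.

σ ≈ 0.893, CV ≈ 1.105

If T ~ Lognormal(μ,σ) then ln T ~ Normal(μ,σ), so the p-quantile of ln T is μ + z_p·σ.
ln(51) = 3.932 and ln(124) = 4.82; z_{0.16} = -0.9945, z_{0.5} = 0.
σ = (4.82 − 3.932)/(0 − (-0.9945)) = 0.893.
μ = 3.932 − (-0.9945)·0.893 = 4.820.
CV = √(exp(σ²)−1) = √(exp(0.7982)−1) = 1.105.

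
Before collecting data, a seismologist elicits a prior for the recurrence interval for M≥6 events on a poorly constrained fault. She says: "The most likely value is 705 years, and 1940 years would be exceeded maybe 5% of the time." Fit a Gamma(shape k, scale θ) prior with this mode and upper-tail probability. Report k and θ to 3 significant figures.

Gamma(k,θ) with k>1 has mode (k−1)θ, so θ = 705/(k−1).
Need P(X < 1940) = 0.95 with θ tied to k this way. Start at k = 2, θ = 705: P(X<1940) ≈ 0.761.
Too low — raise k to concentrate. Iterating converges to k ≈ 3.62.
Then θ = 705/(3.62−1) ≈ 269.

k ≈ 3.62, θ ≈ 269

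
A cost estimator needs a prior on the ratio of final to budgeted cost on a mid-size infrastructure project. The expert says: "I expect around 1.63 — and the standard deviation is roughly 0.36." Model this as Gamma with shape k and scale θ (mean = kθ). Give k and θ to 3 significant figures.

For Gamma(k, scale θ): mean = kθ, variance = kθ², so CV = 1/√k.
CV = SD/mean = 0.36/1.63 = 0.2209, hence k = 1/CV² = 20.5.
Then θ = mean/k = 1.63/20.5 = 0.0795.

k ≈ 20.5, θ ≈ 0.0795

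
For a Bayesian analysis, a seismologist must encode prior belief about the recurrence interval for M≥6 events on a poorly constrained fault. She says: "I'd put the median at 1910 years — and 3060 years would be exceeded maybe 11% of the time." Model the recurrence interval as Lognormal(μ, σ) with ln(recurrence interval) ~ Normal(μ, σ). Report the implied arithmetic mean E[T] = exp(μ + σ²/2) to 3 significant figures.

E[T] ≈ 2060 years

If T ~ Lognormal(μ,σ) then ln T ~ Normal(μ,σ), so the p-quantile of ln T is μ + z_p·σ.
ln(1910) = 7.555 and ln(3060) = 8.026; z_{0.5} = 0, z_{0.89} = 1.227.
σ = (8.026 − 7.555)/(1.227 − (0)) = 0.384.
μ = 7.555 − (0)·0.384 = 7.555.
E[T] = exp(μ + σ²/2) = exp(7.555 + 0.0738) = 2060 years.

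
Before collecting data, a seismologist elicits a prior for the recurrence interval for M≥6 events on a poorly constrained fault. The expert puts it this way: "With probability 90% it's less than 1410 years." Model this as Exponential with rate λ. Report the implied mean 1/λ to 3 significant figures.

mean ≈ 612 years

P(T < 1410.0) = 1 − e^(−λ·1410.0) = 0.9, so λ = −ln(1−0.9)/1410.0 = −ln(0.1)/1410.0 = 0.00163.
Mean = 1/λ = 612 years.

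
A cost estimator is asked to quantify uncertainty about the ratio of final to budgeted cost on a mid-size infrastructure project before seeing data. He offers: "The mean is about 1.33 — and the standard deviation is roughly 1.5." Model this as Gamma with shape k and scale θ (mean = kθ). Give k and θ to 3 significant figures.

For Gamma(k, scale θ): mean = kθ, variance = kθ², so CV = 1/√k.
CV = SD/mean = 1.5/1.33 = 1.128, hence k = 1/CV² = 0.786.
Then θ = mean/k = 1.33/0.786 = 1.69.

k ≈ 0.786, θ ≈ 1.69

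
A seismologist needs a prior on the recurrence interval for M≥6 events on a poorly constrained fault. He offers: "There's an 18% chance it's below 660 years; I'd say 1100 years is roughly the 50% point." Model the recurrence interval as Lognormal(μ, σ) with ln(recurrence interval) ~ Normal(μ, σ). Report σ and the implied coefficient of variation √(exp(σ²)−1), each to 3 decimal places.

σ ≈ 0.558, CV ≈ 0.604

If T ~ Lognormal(μ,σ) then ln T ~ Normal(μ,σ), so the p-quantile of ln T is μ + z_p·σ.
ln(660) = 6.492 and ln(1100) = 7.003; z_{0.18} = -0.9154, z_{0.5} = 0.
σ = (7.003 − 6.492)/(0 − (-0.9154)) = 0.558.
μ = 6.492 − (-0.9154)·0.558 = 7.003.
CV = √(exp(σ²)−1) = √(exp(0.3114)−1) = 0.604.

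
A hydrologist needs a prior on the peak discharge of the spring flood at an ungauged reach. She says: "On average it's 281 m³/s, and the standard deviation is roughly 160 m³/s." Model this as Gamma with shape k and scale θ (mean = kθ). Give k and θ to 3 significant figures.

k ≈ 3.08, θ ≈ 91.1

For Gamma(k, scale θ): mean = kθ, variance = kθ², so CV = 1/√k.
CV = SD/mean = 160/281 = 0.5694, hence k = 1/CV² = 3.08.
Then θ = mean/k = 281/3.08 = 91.1.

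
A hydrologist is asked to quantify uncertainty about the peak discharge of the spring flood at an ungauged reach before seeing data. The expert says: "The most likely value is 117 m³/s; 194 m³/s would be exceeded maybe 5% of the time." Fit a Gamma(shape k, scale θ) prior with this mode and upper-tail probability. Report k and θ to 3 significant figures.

Gamma(k,θ) with k>1 has mode (k−1)θ, so θ = 117/(k−1).
Need P(X < 194) = 0.95 with θ tied to k this way. Start at k = 2, θ = 117: P(X<194) ≈ 0.494.
Too low — raise k to concentrate. Iterating converges to k ≈ 11.9.
Then θ = 117/(11.9−1) ≈ 10.7.

k ≈ 11.9, θ ≈ 10.7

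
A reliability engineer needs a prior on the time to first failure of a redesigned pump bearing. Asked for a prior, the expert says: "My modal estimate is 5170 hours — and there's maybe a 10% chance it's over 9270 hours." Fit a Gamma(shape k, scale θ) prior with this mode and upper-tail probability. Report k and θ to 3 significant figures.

Gamma(k,θ) with k>1 has mode (k−1)θ, so θ = 5170/(k−1).
Need P(X < 9270) = 0.9 with θ tied to k this way. Start at k = 2, θ = 5170: P(X<9270) ≈ 0.535.
Too low — raise k to concentrate. Iterating converges to k ≈ 6.58.
Then θ = 5170/(6.58−1) ≈ 926.

k ≈ 6.58, θ ≈ 926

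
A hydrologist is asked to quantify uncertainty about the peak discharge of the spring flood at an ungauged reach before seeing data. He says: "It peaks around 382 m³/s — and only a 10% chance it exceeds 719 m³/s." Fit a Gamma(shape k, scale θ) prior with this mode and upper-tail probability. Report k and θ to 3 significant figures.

k ≈ 5.78, θ ≈ 80

Gamma(k,θ) with k>1 has mode (k−1)θ, so θ = 382/(k−1).
Need P(X < 719) = 0.9 with θ tied to k this way. Start at k = 2, θ = 382: P(X<719) ≈ 0.561.
Too low — raise k to concentrate. Iterating converges to k ≈ 5.78.
Then θ = 382/(5.78−1) ≈ 80.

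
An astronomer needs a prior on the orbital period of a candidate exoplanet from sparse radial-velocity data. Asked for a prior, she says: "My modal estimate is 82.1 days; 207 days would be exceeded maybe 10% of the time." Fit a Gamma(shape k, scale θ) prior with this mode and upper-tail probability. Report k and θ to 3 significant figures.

Gamma(k,θ) with k>1 has mode (k−1)θ, so θ = 82.1/(k−1).
Need P(X < 207) = 0.9 with θ tied to k this way. Start at k = 2, θ = 82.1: P(X<207) ≈ 0.717.
Too low — raise k to concentrate. Iterating converges to k ≈ 3.25.
Then θ = 82.1/(3.25−1) ≈ 36.6.

k ≈ 3.25, θ ≈ 36.6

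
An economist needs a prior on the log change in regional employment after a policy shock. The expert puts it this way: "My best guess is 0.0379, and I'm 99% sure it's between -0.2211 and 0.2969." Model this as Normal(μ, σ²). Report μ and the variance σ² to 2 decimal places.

A symmetric 99% interval runs μ ± z·σ with z = 2.576.
Half-width = 0.259, so σ = 0.259/2.576 = 0.101 and σ² = 0.01.
μ is the stated best guess, 0.04.

μ = 0.04, σ² = 0.01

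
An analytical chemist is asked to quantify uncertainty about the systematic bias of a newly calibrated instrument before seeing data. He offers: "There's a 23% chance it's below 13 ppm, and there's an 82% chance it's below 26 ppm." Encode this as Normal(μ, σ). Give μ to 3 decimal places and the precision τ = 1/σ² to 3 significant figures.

For Normal(μ,σ), the p-quantile is μ + z_p·σ. Here z_{0.23} = -0.7388, z_{0.82} = 0.9154.
So 13 = μ − 0.7388σ and 26 = μ + 0.9154σ.
Subtracting: σ = (26 − 13)/(0.9154 − (-0.7388)) = 7.859.
Then μ = 13 − (-0.7388)·7.859 = 18.806.
Precision τ = 1/σ² = 1/7.859² = 0.0162.

μ = 18.806, τ = 0.0162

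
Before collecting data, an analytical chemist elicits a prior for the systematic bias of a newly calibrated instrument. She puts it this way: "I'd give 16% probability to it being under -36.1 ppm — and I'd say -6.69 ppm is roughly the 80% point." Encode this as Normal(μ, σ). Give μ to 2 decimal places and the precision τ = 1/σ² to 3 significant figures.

For Normal(μ,σ), the p-quantile is μ + z_p·σ. Here z_{0.16} = -0.9945, z_{0.8} = 0.8416.
So -36.1 = μ − 0.9945σ and -6.69 = μ + 0.8416σ.
Subtracting: σ = (-6.69 − -36.1)/(0.8416 − (-0.9945)) = 16.02.
Then μ = -36.1 − (-0.9945)·16.02 = -20.17.
Precision τ = 1/σ² = 1/16.02² = 0.0039.

μ = -20.17, τ = 0.0039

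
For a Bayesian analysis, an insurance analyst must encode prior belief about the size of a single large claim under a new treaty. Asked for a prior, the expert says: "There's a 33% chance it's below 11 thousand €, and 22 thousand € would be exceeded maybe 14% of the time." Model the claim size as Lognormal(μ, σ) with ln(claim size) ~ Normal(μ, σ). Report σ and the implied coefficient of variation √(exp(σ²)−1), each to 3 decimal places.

σ ≈ 0.456, CV ≈ 0.481

If T ~ Lognormal(μ,σ) then ln T ~ Normal(μ,σ), so the p-quantile of ln T is μ + z_p·σ.
ln(11) = 2.398 and ln(22) = 3.091; z_{0.33} = -0.4399, z_{0.86} = 1.08.
σ = (3.091 − 2.398)/(1.08 − (-0.4399)) = 0.456.
μ = 2.398 − (-0.4399)·0.456 = 2.598.
CV = √(exp(σ²)−1) = √(exp(0.2079)−1) = 0.481.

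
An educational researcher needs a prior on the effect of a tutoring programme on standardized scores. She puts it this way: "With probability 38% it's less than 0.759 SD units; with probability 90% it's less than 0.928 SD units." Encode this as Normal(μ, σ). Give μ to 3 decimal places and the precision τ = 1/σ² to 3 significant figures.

μ = 0.792, τ = 88.2

The p-quantile of Normal(μ,σ) is μ + z_p·σ, with z_{0.38} = -0.3055 and z_{0.9} = 1.282.
Eliminate σ: μ = (z₂·x₁ − z₁·x₂)/(z₂ − z₁) = (1.282·0.759 − (-0.3055)·0.928)/1.587 = 0.792.
Then σ = (x₂ − x₁)/(z₂ − z₁) = (0.928 − 0.759)/1.587 = 0.106.
Precision τ = 1/σ² = 1/0.1065² = 88.2.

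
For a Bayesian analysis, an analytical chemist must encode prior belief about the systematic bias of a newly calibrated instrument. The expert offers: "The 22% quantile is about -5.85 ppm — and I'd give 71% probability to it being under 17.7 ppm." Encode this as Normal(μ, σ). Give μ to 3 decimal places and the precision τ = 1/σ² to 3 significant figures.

For Normal(μ,σ), the p-quantile is μ + z_p·σ. Here z_{0.22} = -0.7722, z_{0.71} = 0.5534.
So -5.85 = μ − 0.7722σ and 17.7 = μ + 0.5534σ.
Subtracting: σ = (17.7 − -5.85)/(0.5534 − (-0.7722)) = 17.766.
Then μ = -5.85 − (-0.7722)·17.766 = 7.869.
Precision τ = 1/σ² = 1/17.77² = 0.00317.

μ = 7.869, τ = 0.00317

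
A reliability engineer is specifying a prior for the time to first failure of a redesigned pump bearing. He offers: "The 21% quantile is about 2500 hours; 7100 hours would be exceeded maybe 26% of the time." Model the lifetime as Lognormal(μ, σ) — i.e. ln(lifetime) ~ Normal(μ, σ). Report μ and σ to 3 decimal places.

If T ~ Lognormal(μ,σ) then ln T ~ Normal(μ,σ), so the p-quantile of ln T is μ + z_p·σ.
ln(2500) = 7.824 and ln(7100) = 8.868; z_{0.21} = -0.8064, z_{0.74} = 0.6433.
σ = (8.868 − 7.824)/(0.6433 − (-0.8064)) = 0.720.
μ = 7.824 − (-0.8064)·0.720 = 8.405.

μ ≈ 8.405, σ ≈ 0.720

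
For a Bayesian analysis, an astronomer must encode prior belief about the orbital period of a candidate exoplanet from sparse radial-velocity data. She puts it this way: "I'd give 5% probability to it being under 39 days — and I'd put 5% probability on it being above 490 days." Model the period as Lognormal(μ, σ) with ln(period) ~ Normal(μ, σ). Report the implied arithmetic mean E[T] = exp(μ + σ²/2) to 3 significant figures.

If T ~ Lognormal(μ,σ) then ln T ~ Normal(μ,σ), so the p-quantile of ln T is μ + z_p·σ.
ln(39) = 3.664 and ln(490) = 6.194; z_{0.05} = -1.645, z_{0.95} = 1.645.
σ = (6.194 − 3.664)/(1.645 − (-1.645)) = 0.769.
μ = 3.664 − (-1.645)·0.769 = 4.929.
E[T] = exp(μ + σ²/2) = exp(4.929 + 0.2959) = 186 days.

E[T] ≈ 186 days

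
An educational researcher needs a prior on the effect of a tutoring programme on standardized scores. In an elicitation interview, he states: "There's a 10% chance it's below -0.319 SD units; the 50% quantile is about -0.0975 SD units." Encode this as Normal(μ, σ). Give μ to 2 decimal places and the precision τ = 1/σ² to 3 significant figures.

μ = -0.10, τ = 33.5

The p-quantile of Normal(μ,σ) is μ + z_p·σ, with z_{0.1} = -1.282 and z_{0.5} = 0.
Eliminate σ: μ = (z₂·x₁ − z₁·x₂)/(z₂ − z₁) = (0·-0.319 − (-1.282)·-0.0975)/1.282 = -0.10.
Then σ = (x₂ − x₁)/(z₂ − z₁) = (-0.0975 − -0.319)/1.282 = 0.17.
Precision τ = 1/σ² = 1/0.1728² = 33.5.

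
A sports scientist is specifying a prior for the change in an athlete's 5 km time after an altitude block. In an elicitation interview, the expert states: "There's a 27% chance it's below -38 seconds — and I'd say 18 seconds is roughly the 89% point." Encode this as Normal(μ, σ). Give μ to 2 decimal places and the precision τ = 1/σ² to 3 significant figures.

The p-quantile of Normal(μ,σ) is μ + z_p·σ, with z_{0.27} = -0.6128 and z_{0.89} = 1.227.
Eliminate σ: μ = (z₂·x₁ − z₁·x₂)/(z₂ − z₁) = (1.227·-38 − (-0.6128)·18)/1.839 = -19.34.
Then σ = (x₂ − x₁)/(z₂ − z₁) = (18 − -38)/1.839 = 30.45.
Precision τ = 1/σ² = 1/30.45² = 0.00108.

μ = -19.34, τ = 0.00108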